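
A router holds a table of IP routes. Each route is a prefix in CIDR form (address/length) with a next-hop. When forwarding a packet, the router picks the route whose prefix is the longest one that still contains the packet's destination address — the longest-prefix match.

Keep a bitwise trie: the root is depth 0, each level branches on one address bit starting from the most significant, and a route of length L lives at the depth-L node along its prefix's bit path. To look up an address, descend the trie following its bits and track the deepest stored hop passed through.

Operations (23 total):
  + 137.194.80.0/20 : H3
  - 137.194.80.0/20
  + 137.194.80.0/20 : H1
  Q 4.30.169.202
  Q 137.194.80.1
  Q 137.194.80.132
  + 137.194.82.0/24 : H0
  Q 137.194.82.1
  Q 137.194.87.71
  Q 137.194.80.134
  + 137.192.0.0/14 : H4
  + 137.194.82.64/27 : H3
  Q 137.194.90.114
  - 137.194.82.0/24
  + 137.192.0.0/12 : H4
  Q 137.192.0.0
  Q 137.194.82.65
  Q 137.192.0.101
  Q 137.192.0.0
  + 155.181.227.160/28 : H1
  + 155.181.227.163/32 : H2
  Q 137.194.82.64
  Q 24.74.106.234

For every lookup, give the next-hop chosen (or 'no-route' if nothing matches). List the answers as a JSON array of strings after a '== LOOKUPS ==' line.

Apply in order:
  + 137.194.80.0/20 (H3) depth=20
  - 137.194.80.0/20 clear@20
  + 137.194.80.0/20 (H1) depth=20
  Q 4.30.169.202: descend ε ; hops seen [∅] ; pick no-route
  Q 137.194.80.1: descend 10001001110000100101 ; hops seen [H1] ; pick H1
  Q 137.194.80.132: descend 10001001110000100101 ; hops seen [H1] ; pick H1
  + 137.194.82.0/24 (H0) depth=24
  Q 137.194.82.1: descend 100010011100001001010010 ; hops seen [H1,H0] ; pick H0
  Q 137.194.87.71: descend 100010011100001001010 ; hops seen [H1] ; pick H1
  Q 137.194.80.134: descend 1000100111000010010100 ; hops seen [H1] ; pick H1
  + 137.192.0.0/14 (H4) depth=14
  + 137.194.82.64/27 (H3) depth=27
  Q 137.194.90.114: descend 10001001110000100101 ; hops seen [H4,H1] ; pick H1
  - 137.194.82.0/24 clear@24
  + 137.192.0.0/12 (H4) depth=12
  Q 137.192.0.0: descend 10001001110000 ; hops seen [H4,H4] ; pick H4
  Q 137.194.82.65: descend 100010011100001001010010010 ; hops seen [H4,H4,H1,H3] ; pick H3
  Q 137.192.0.101: descend 10001001110000 ; hops seen [H4,H4] ; pick H4
  Q 137.192.0.0: descend 10001001110000 ; hops seen [H4,H4] ; pick H4
  + 155.181.227.160/28 (H1) depth=28
  + 155.181.227.163/32 (H2) depth=32
  Q 137.194.82.64: descend 100010011100001001010010010 ; hops seen [H4,H4,H1,H3] ; pick H3
  Q 24.74.106.234: descend ε ; hops seen [∅] ; pick no-route

== LOOKUPS ==
["no-route","H1","H1","H0","H1","H1","H1","H4","H3","H4","H4","H3","no-route"]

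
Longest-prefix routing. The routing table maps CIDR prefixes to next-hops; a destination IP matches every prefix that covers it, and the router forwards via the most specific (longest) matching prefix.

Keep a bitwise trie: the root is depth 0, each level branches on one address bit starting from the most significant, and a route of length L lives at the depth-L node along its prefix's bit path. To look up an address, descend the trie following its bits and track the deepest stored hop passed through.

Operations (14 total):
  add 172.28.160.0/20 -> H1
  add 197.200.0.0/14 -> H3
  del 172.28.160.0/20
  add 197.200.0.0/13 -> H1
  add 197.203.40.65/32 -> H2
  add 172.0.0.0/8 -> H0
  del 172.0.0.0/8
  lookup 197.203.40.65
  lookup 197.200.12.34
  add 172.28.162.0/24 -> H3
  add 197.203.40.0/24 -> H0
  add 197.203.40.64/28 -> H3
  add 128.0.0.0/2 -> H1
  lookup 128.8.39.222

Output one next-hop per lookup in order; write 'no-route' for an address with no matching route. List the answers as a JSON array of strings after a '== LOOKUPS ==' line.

Trace:
  + 172.28.160.0/20 (H1) depth=20
  + 197.200.0.0/14 (H3) depth=14
  del 172.28.160.0/20 (clear depth 20)
  + 197.200.0.0/13 (H1) depth=13
  + 197.203.40.65/32 (H2) depth=32
  + 172.0.0.0/8 (H0) depth=8
  del 172.0.0.0/8 (clear depth 8)
  ? 197.203.40.65  path d0:-→d1:-→d2:-→d3:-→d4:-→d5:-→d6:-→d7:-→d8:-→d9:-→d10:-→d11:-→d12:-→d13:H1→d14:H3→d15:-→d16:-→d17:-→d18:-→d19:-→d20:-→d21:-→d22:-→d23:-→d24:-→d25:-→d26:-→d27:-→d28:-→d29:-→d30:-→d31:-→d32:H2  best=H2
  ? 197.200.12.34  path d0:-→d1:-→d2:-→d3:-→d4:-→d5:-→d6:-→d7:-→d8:-→d9:-→d10:-→d11:-→d12:-→d13:H1→d14:H3  best=H3
  + 172.28.162.0/24 (H3) depth=24
  + 197.203.40.0/24 (H0) depth=24
  + 197.203.40.64/28 (H3) depth=28
  + 128.0.0.0/2 (H1) depth=2
  ? 128.8.39.222  path d0:-→d1:-→d2:H1  best=H1

== LOOKUPS ==
["H2","H3","H1"]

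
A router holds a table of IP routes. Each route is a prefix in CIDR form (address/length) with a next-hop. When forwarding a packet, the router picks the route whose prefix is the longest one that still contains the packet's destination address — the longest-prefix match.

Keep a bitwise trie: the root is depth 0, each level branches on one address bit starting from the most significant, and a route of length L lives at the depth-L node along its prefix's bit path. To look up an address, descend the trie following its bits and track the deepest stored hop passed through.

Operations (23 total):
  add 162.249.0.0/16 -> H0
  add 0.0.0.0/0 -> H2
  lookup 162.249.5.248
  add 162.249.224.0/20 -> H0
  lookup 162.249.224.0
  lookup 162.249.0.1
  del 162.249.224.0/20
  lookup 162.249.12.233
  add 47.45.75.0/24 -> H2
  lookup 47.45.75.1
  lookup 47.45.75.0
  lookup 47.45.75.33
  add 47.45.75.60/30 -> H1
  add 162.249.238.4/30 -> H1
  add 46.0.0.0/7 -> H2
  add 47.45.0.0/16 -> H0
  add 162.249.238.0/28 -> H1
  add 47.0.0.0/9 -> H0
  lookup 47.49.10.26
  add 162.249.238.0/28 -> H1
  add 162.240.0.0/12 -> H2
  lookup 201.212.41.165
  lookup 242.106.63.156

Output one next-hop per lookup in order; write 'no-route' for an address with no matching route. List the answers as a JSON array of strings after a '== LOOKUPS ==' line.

Trace:
  add 162.249.0.0/16 -> H0 at depth 16
  add 0.0.0.0/0 -> H2 at depth 0
  ? 162.249.5.248  path d0:H2→d1:-→d2:-→d3:-→d4:-→d5:-→d6:-→d7:-→d8:-→d9:-→d10:-→d11:-→d12:-→d13:-→d14:-→d15:-→d16:H0  best=H0
  add 162.249.224.0/20 -> H0 at depth 20
  ? 162.249.224.0  path d0:H2→d1:-→d2:-→d3:-→d4:-→d5:-→d6:-→d7:-→d8:-→d9:-→d10:-→d11:-→d12:-→d13:-→d14:-→d15:-→d16:H0→d17:-→d18:-→d19:-→d20:H0  best=H0
  ? 162.249.0.1  path d0:H2→d1:-→d2:-→d3:-→d4:-→d5:-→d6:-→d7:-→d8:-→d9:-→d10:-→d11:-→d12:-→d13:-→d14:-→d15:-→d16:H0  best=H0
  del 162.249.224.0/20 (clear depth 20)
  ? 162.249.12.233  path d0:H2→d1:-→d2:-→d3:-→d4:-→d5:-→d6:-→d7:-→d8:-→d9:-→d10:-→d11:-→d12:-→d13:-→d14:-→d15:-→d16:H0  best=H0
  add 47.45.75.0/24 -> H2 at depth 24
  ? 47.45.75.1  path d0:H2→d1:-→d2:-→d3:-→d4:-→d5:-→d6:-→d7:-→d8:-→d9:-→d10:-→d11:-→d12:-→d13:-→d14:-→d15:-→d16:-→d17:-→d18:-→d19:-→d20:-→d21:-→d22:-→d23:-→d24:H2  best=H2
  ? 47.45.75.0  path d0:H2→d1:-→d2:-→d3:-→d4:-→d5:-→d6:-→d7:-→d8:-→d9:-→d10:-→d11:-→d12:-→d13:-→d14:-→d15:-→d16:-→d17:-→d18:-→d19:-→d20:-→d21:-→d22:-→d23:-→d24:H2  best=H2
  ? 47.45.75.33  path d0:H2→d1:-→d2:-→d3:-→d4:-→d5:-→d6:-→d7:-→d8:-→d9:-→d10:-→d11:-→d12:-→d13:-→d14:-→d15:-→d16:-→d17:-→d18:-→d19:-→d20:-→d21:-→d22:-→d23:-→d24:H2  best=H2
  add 47.45.75.60/30 -> H1 at depth 30
  add 162.249.238.4/30 -> H1 at depth 30
  add 46.0.0.0/7 -> H2 at depth 7
  add 47.45.0.0/16 -> H0 at depth 16
  add 162.249.238.0/28 -> H1 at depth 28
  add 47.0.0.0/9 -> H0 at depth 9
  ? 47.49.10.26  path d0:H2→d1:-→d2:-→d3:-→d4:-→d5:-→d6:-→d7:H2→d8:-→d9:H0→d10:-→d11:-  best=H0
  add 162.249.238.0/28 -> H1 at depth 28
  add 162.240.0.0/12 -> H2 at depth 12
  ? 201.212.41.165  path d0:H2→d1:-  best=H2
  ? 242.106.63.156  path d0:H2→d1:-  best=H2

== LOOKUPS ==
["H0","H0","H0","H0","H2","H2","H2","H0","H2","H2"]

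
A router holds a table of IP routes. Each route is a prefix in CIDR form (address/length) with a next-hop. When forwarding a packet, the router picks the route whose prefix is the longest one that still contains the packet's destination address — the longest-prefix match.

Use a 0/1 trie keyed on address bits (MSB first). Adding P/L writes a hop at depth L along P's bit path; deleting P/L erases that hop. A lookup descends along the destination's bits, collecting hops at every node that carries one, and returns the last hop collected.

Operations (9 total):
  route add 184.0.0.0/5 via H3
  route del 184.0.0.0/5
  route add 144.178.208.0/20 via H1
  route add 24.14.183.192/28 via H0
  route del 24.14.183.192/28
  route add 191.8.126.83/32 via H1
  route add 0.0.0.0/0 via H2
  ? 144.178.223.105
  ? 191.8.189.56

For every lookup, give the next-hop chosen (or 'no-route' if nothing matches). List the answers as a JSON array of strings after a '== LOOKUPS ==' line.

Trace:
  add 184.0.0.0/5 -> H3 at depth 5
  del 184.0.0.0/5 (clear depth 5)
  add 144.178.208.0/20 -> H1 at depth 20
  add 24.14.183.192/28 -> H0 at depth 28
  del 24.14.183.192/28 (clear depth 28)
  add 191.8.126.83/32 -> H1 at depth 32
  add 0.0.0.0/0 -> H2 at depth 0
  lookup 144.178.223.105: bits 10010000101100101101 walk d0:H2→d1:-→d2:-→d3:-→d4:-→d5:-→d6:-→d7:-→d8:-→d9:-→d10:-→d11:-→d12:-→d13:-→d14:-→d15:-→d16:-→d17:-→d18:-→d19:-→d20:H1 -> H1
  lookup 191.8.189.56: bits 1011111100001000 walk d0:H2→d1:-→d2:-→d3:-→d4:-→d5:-→d6:-→d7:-→d8:-→d9:-→d10:-→d11:-→d12:-→d13:-→d14:-→d15:-→d16:- -> H2

== LOOKUPS ==
["H1","H2"]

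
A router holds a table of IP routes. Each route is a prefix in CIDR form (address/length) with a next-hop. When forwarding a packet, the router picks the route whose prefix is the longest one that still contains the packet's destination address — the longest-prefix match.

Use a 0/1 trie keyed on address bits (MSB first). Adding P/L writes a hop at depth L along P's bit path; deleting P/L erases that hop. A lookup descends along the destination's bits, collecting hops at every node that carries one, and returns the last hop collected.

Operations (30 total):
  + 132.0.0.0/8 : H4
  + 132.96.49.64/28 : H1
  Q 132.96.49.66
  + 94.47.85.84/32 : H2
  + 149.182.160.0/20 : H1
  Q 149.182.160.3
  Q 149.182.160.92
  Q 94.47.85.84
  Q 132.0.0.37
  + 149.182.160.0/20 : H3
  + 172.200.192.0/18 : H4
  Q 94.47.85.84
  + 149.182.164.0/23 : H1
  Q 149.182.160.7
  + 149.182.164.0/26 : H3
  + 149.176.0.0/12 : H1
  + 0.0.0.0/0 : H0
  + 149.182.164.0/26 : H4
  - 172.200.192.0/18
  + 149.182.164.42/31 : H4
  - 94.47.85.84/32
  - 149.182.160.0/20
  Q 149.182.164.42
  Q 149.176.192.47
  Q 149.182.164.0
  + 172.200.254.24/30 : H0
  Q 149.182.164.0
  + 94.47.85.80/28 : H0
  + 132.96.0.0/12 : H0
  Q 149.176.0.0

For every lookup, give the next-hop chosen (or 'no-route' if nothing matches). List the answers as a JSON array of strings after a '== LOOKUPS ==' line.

Process each operation:
  + 132.0.0.0/8 (H4) depth=8
  + 132.96.49.64/28 (H1) depth=28
  lookup 132.96.49.66: bits 1000010001100000001100010100 walk d0:-→d1:-→d2:-→d3:-→d4:-→d5:-→d6:-→d7:-→d8:H4→d9:-→d10:-→d11:-→d12:-→d13:-→d14:-→d15:-→d16:-→d17:-→d18:-→d19:-→d20:-→d21:-→d22:-→d23:-→d24:-→d25:-→d26:-→d27:-→d28:H1 -> H1
  + 94.47.85.84/32 (H2) depth=32
  + 149.182.160.0/20 (H1) depth=20
  lookup 149.182.160.3: bits 10010101101101101010 walk d0:-→d1:-→d2:-→d3:-→d4:-→d5:-→d6:-→d7:-→d8:-→d9:-→d10:-→d11:-→d12:-→d13:-→d14:-→d15:-→d16:-→d17:-→d18:-→d19:-→d20:H1 -> H1
  lookup 149.182.160.92: bits 10010101101101101010 walk d0:-→d1:-→d2:-→d3:-→d4:-→d5:-→d6:-→d7:-→d8:-→d9:-→d10:-→d11:-→d12:-→d13:-→d14:-→d15:-→d16:-→d17:-→d18:-→d19:-→d20:H1 -> H1
  lookup 94.47.85.84: bits 01011110001011110101010101010100 walk d0:-→d1:-→d2:-→d3:-→d4:-→d5:-→d6:-→d7:-→d8:-→d9:-→d10:-→d11:-→d12:-→d13:-→d14:-→d15:-→d16:-→d17:-→d18:-→d19:-→d20:-→d21:-→d22:-→d23:-→d24:-→d25:-→d26:-→d27:-→d28:-→d29:-→d30:-→d31:-→d32:H2 -> H2
  lookup 132.0.0.37: bits 100001000 walk d0:-→d1:-→d2:-→d3:-→d4:-→d5:-→d6:-→d7:-→d8:H4→d9:- -> H4
  + 149.182.160.0/20 (H3) depth=20
  + 172.200.192.0/18 (H4) depth=18
  lookup 94.47.85.84: bits 01011110001011110101010101010100 walk d0:-→d1:-→d2:-→d3:-→d4:-→d5:-→d6:-→d7:-→d8:-→d9:-→d10:-→d11:-→d12:-→d13:-→d14:-→d15:-→d16:-→d17:-→d18:-→d19:-→d20:-→d21:-→d22:-→d23:-→d24:-→d25:-→d26:-→d27:-→d28:-→d29:-→d30:-→d31:-→d32:H2 -> H2
  + 149.182.164.0/23 (H1) depth=23
  lookup 149.182.160.7: bits 100101011011011010100 walk d0:-→d1:-→d2:-→d3:-→d4:-→d5:-→d6:-→d7:-→d8:-→d9:-→d10:-→d11:-→d12:-→d13:-→d14:-→d15:-→d16:-→d17:-→d18:-→d19:-→d20:H3→d21:- -> H3
  + 149.182.164.0/26 (H3) depth=26
  + 149.176.0.0/12 (H1) depth=12
  + 0.0.0.0/0 (H0) depth=0
  + 149.182.164.0/26 (H4) depth=26
  del 172.200.192.0/18 (clear depth 18)
  + 149.182.164.42/31 (H4) depth=31
  del 94.47.85.84/32 (clear depth 32)
  del 149.182.160.0/20 (clear depth 20)
  lookup 149.182.164.42: bits 1001010110110110101001000010101 walk d0:H0→d1:-→d2:-→d3:-→d4:-→d5:-→d6:-→d7:-→d8:-→d9:-→d10:-→d11:-→d12:H1→d13:-→d14:-→d15:-→d16:-→d17:-→d18:-→d19:-→d20:-→d21:-→d22:-→d23:H1→d24:-→d25:-→d26:H4→d27:-→d28:-→d29:-→d30:-→d31:H4 -> H4
  lookup 149.176.192.47: bits 1001010110110 walk d0:H0→d1:-→d2:-→d3:-→d4:-→d5:-→d6:-→d7:-→d8:-→d9:-→d10:-→d11:-→d12:H1→d13:- -> H1
  lookup 149.182.164.0: bits 10010101101101101010010000 walk d0:H0→d1:-→d2:-→d3:-→d4:-→d5:-→d6:-→d7:-→d8:-→d9:-→d10:-→d11:-→d12:H1→d13:-→d14:-→d15:-→d16:-→d17:-→d18:-→d19:-→d20:-→d21:-→d22:-→d23:H1→d24:-→d25:-→d26:H4 -> H4
  + 172.200.254.24/30 (H0) depth=30
  lookup 149.182.164.0: bits 10010101101101101010010000 walk d0:H0→d1:-→d2:-→d3:-→d4:-→d5:-→d6:-→d7:-→d8:-→d9:-→d10:-→d11:-→d12:H1→d13:-→d14:-→d15:-→d16:-→d17:-→d18:-→d19:-→d20:-→d21:-→d22:-→d23:H1→d24:-→d25:-→d26:H4 -> H4
  + 94.47.85.80/28 (H0) depth=28
  + 132.96.0.0/12 (H0) depth=12
  lookup 149.176.0.0: bits 1001010110110 walk d0:H0→d1:-→d2:-→d3:-→d4:-→d5:-→d6:-→d7:-→d8:-→d9:-→d10:-→d11:-→d12:H1→d13:- -> H1

== LOOKUPS ==
["H1","H1","H1","H2","H4","H2","H3","H4","H1","H4","H4","H1"]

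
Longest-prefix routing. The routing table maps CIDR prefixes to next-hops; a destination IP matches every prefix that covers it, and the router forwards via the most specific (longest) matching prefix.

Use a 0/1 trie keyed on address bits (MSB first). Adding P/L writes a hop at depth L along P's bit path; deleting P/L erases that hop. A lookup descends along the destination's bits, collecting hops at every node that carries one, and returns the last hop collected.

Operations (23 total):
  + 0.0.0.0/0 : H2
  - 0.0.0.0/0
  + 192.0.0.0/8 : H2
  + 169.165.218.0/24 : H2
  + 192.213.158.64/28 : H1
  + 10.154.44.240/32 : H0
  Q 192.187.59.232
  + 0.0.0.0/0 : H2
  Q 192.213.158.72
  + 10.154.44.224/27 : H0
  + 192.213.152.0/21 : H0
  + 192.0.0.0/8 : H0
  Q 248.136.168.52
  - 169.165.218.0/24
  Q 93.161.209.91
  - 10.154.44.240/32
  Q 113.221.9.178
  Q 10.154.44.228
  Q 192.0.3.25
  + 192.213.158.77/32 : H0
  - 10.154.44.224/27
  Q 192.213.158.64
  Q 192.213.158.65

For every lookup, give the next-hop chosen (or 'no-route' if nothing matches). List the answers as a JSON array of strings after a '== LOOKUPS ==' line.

Apply in order:
  add 0.0.0.0/0 -> H2 at depth 0
  del 0.0.0.0/0 (clear depth 0)
  add 192.0.0.0/8 -> H2 at depth 8
  add 169.165.218.0/24 -> H2 at depth 24
  add 192.213.158.64/28 -> H1 at depth 28
  add 10.154.44.240/32 -> H0 at depth 32
  ? 192.187.59.232  path d0:-→d1:-→d2:-→d3:-→d4:-→d5:-→d6:-→d7:-→d8:H2→d9:-  best=H2
  add 0.0.0.0/0 -> H2 at depth 0
  ? 192.213.158.72  path d0:H2→d1:-→d2:-→d3:-→d4:-→d5:-→d6:-→d7:-→d8:H2→d9:-→d10:-→d11:-→d12:-→d13:-→d14:-→d15:-→d16:-→d17:-→d18:-→d19:-→d20:-→d21:-→d22:-→d23:-→d24:-→d25:-→d26:-→d27:-→d28:H1  best=H1
  add 10.154.44.224/27 -> H0 at depth 27
  add 192.213.152.0/21 -> H0 at depth 21
  add 192.0.0.0/8 -> H0 at depth 8
  ? 248.136.168.52  path d0:H2→d1:-→d2:-  best=H2
  del 169.165.218.0/24 (clear depth 24)
  ? 93.161.209.91  path d0:H2→d1:-  best=H2
  del 10.154.44.240/32 (clear depth 32)
  ? 113.221.9.178  path d0:H2→d1:-  best=H2
  ? 10.154.44.228  path d0:H2→d1:-→d2:-→d3:-→d4:-→d5:-→d6:-→d7:-→d8:-→d9:-→d10:-→d11:-→d12:-→d13:-→d14:-→d15:-→d16:-→d17:-→d18:-→d19:-→d20:-→d21:-→d22:-→d23:-→d24:-→d25:-→d26:-→d27:H0  best=H0
  ? 192.0.3.25  path d0:H2→d1:-→d2:-→d3:-→d4:-→d5:-→d6:-→d7:-→d8:H0  best=H0
  add 192.213.158.77/32 -> H0 at depth 32
  del 10.154.44.224/27 (clear depth 27)
  ? 192.213.158.64  path d0:H2→d1:-→d2:-→d3:-→d4:-→d5:-→d6:-→d7:-→d8:H0→d9:-→d10:-→d11:-→d12:-→d13:-→d14:-→d15:-→d16:-→d17:-→d18:-→d19:-→d20:-→d21:H0→d22:-→d23:-→d24:-→d25:-→d26:-→d27:-→d28:H1  best=H1
  ? 192.213.158.65  path d0:H2→d1:-→d2:-→d3:-→d4:-→d5:-→d6:-→d7:-→d8:H0→d9:-→d10:-→d11:-→d12:-→d13:-→d14:-→d15:-→d16:-→d17:-→d18:-→d19:-→d20:-→d21:H0→d22:-→d23:-→d24:-→d25:-→d26:-→d27:-→d28:H1  best=H1

== LOOKUPS ==
["H2","H1","H2","H2","H2","H0","H0","H1","H1"]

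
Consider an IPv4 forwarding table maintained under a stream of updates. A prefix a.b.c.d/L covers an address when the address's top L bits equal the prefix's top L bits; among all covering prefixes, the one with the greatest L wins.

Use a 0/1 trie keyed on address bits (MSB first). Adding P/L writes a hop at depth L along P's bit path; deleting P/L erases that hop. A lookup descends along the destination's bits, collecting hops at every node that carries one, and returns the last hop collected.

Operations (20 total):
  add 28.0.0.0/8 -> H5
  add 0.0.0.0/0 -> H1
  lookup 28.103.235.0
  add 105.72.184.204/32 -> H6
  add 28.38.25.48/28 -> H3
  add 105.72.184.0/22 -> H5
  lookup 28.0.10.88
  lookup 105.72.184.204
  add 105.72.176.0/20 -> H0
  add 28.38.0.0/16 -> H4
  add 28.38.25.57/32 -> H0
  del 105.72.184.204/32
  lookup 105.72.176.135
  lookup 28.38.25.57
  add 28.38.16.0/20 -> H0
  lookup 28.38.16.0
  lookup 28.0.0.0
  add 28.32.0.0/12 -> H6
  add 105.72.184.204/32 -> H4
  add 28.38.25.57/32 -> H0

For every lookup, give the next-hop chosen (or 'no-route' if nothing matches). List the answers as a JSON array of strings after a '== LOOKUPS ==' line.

Apply in order:
  + 28.0.0.0/8 (H5) depth=8
  + 0.0.0.0/0 (H1) depth=0
  lookup 28.103.235.0: bits 00011100 walk d0:H1→d1:-→d2:-→d3:-→d4:-→d5:-→d6:-→d7:-→d8:H5 -> H5
  + 105.72.184.204/32 (H6) depth=32
  + 28.38.25.48/28 (H3) depth=28
  + 105.72.184.0/22 (H5) depth=22
  lookup 28.0.10.88: bits 0001110000 walk d0:H1→d1:-→d2:-→d3:-→d4:-→d5:-→d6:-→d7:-→d8:H5→d9:-→d10:- -> H5
  lookup 105.72.184.204: bits 01101001010010001011100011001100 walk d0:H1→d1:-→d2:-→d3:-→d4:-→d5:-→d6:-→d7:-→d8:-→d9:-→d10:-→d11:-→d12:-→d13:-→d14:-→d15:-→d16:-→d17:-→d18:-→d19:-→d20:-→d21:-→d22:H5→d23:-→d24:-→d25:-→d26:-→d27:-→d28:-→d29:-→d30:-→d31:-→d32:H6 -> H6
  + 105.72.176.0/20 (H0) depth=20
  + 28.38.0.0/16 (H4) depth=16
  + 28.38.25.57/32 (H0) depth=32
  - 105.72.184.204/32 clear@32
  lookup 105.72.176.135: bits 01101001010010001011 walk d0:H1→d1:-→d2:-→d3:-→d4:-→d5:-→d6:-→d7:-→d8:-→d9:-→d10:-→d11:-→d12:-→d13:-→d14:-→d15:-→d16:-→d17:-→d18:-→d19:-→d20:H0 -> H0
  lookup 28.38.25.57: bits 00011100001001100001100100111001 walk d0:H1→d1:-→d2:-→d3:-→d4:-→d5:-→d6:-→d7:-→d8:H5→d9:-→d10:-→d11:-→d12:-→d13:-→d14:-→d15:-→d16:H4→d17:-→d18:-→d19:-→d20:-→d21:-→d22:-→d23:-→d24:-→d25:-→d26:-→d27:-→d28:H3→d29:-→d30:-→d31:-→d32:H0 -> H0
  + 28.38.16.0/20 (H0) depth=20
  lookup 28.38.16.0: bits 00011100001001100001 walk d0:H1→d1:-→d2:-→d3:-→d4:-→d5:-→d6:-→d7:-→d8:H5→d9:-→d10:-→d11:-→d12:-→d13:-→d14:-→d15:-→d16:H4→d17:-→d18:-→d19:-→d20:H0 -> H0
  lookup 28.0.0.0: bits 0001110000 walk d0:H1→d1:-→d2:-→d3:-→d4:-→d5:-→d6:-→d7:-→d8:H5→d9:-→d10:- -> H5
  + 28.32.0.0/12 (H6) depth=12
  + 105.72.184.204/32 (H4) depth=32
  + 28.38.25.57/32 (H0) depth=32

== LOOKUPS ==
["H5","H5","H6","H0","H0","H0","H5"]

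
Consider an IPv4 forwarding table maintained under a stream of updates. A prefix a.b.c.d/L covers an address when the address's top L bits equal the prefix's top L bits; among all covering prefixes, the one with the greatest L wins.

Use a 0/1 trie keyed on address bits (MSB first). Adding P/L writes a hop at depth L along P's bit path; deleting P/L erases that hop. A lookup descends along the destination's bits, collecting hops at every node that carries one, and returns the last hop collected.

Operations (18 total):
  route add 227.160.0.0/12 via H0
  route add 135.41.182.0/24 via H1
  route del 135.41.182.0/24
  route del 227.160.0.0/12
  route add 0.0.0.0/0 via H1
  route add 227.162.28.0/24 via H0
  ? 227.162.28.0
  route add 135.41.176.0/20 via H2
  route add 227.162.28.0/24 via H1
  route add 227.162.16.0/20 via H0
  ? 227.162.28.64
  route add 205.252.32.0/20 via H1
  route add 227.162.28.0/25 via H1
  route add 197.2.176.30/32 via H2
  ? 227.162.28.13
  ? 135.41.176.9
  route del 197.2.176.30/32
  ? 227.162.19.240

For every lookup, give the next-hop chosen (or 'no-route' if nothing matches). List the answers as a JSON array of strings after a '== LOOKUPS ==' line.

Process each operation:
  add 227.160.0.0/12 -> H0 at depth 12
  add 135.41.182.0/24 -> H1 at depth 24
  del 135.41.182.0/24 (clear depth 24)
  del 227.160.0.0/12 (clear depth 12)
  add 0.0.0.0/0 -> H1 at depth 0
  add 227.162.28.0/24 -> H0 at depth 24
  ? 227.162.28.0  path d0:H1→d1:-→d2:-→d3:-→d4:-→d5:-→d6:-→d7:-→d8:-→d9:-→d10:-→d11:-→d12:-→d13:-→d14:-→d15:-→d16:-→d17:-→d18:-→d19:-→d20:-→d21:-→d22:-→d23:-→d24:H0  best=H0
  add 135.41.176.0/20 -> H2 at depth 20
  add 227.162.28.0/24 -> H1 at depth 24
  add 227.162.16.0/20 -> H0 at depth 20
  ? 227.162.28.64  path d0:H1→d1:-→d2:-→d3:-→d4:-→d5:-→d6:-→d7:-→d8:-→d9:-→d10:-→d11:-→d12:-→d13:-→d14:-→d15:-→d16:-→d17:-→d18:-→d19:-→d20:H0→d21:-→d22:-→d23:-→d24:H1  best=H1
  add 205.252.32.0/20 -> H1 at depth 20
  add 227.162.28.0/25 -> H1 at depth 25
  add 197.2.176.30/32 -> H2 at depth 32
  ? 227.162.28.13  path d0:H1→d1:-→d2:-→d3:-→d4:-→d5:-→d6:-→d7:-→d8:-→d9:-→d10:-→d11:-→d12:-→d13:-→d14:-→d15:-→d16:-→d17:-→d18:-→d19:-→d20:H0→d21:-→d22:-→d23:-→d24:H1→d25:H1  best=H1
  ? 135.41.176.9  path d0:H1→d1:-→d2:-→d3:-→d4:-→d5:-→d6:-→d7:-→d8:-→d9:-→d10:-→d11:-→d12:-→d13:-→d14:-→d15:-→d16:-→d17:-→d18:-→d19:-→d20:H2→d21:-  best=H2
  del 197.2.176.30/32 (clear depth 32)
  ? 227.162.19.240  path d0:H1→d1:-→d2:-→d3:-→d4:-→d5:-→d6:-→d7:-→d8:-→d9:-→d10:-→d11:-→d12:-→d13:-→d14:-→d15:-→d16:-→d17:-→d18:-→d19:-→d20:H0  best=H0

== LOOKUPS ==
["H0","H1","H1","H2","H0"]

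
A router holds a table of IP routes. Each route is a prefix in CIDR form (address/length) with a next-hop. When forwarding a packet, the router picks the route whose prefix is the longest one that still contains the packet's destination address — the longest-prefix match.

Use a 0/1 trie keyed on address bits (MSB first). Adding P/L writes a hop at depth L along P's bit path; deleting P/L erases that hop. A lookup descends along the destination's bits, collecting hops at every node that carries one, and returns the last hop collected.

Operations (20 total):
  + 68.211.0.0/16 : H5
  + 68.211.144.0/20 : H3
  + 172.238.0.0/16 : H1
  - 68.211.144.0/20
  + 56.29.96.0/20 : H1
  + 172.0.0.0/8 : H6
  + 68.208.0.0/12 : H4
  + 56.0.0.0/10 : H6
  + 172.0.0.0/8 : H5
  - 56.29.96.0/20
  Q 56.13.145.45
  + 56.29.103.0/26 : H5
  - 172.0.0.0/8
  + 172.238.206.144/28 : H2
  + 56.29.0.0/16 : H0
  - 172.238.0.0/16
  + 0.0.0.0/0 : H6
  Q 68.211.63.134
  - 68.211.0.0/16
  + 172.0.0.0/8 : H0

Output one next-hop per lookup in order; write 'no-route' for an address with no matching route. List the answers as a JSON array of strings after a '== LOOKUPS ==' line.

Process each operation:
  add 68.211.0.0/16 -> H5 at depth 16
  add 68.211.144.0/20 -> H3 at depth 20
  add 172.238.0.0/16 -> H1 at depth 16
  del 68.211.144.0/20 (clear depth 20)
  add 56.29.96.0/20 -> H1 at depth 20
  add 172.0.0.0/8 -> H6 at depth 8
  add 68.208.0.0/12 -> H4 at depth 12
  add 56.0.0.0/10 -> H6 at depth 10
  add 172.0.0.0/8 -> H5 at depth 8
  del 56.29.96.0/20 (clear depth 20)
  ? 56.13.145.45  path d0:-→d1:-→d2:-→d3:-→d4:-→d5:-→d6:-→d7:-→d8:-→d9:-→d10:H6→d11:-  best=H6
  add 56.29.103.0/26 -> H5 at depth 26
  del 172.0.0.0/8 (clear depth 8)
  add 172.238.206.144/28 -> H2 at depth 28
  add 56.29.0.0/16 -> H0 at depth 16
  del 172.238.0.0/16 (clear depth 16)
  add 0.0.0.0/0 -> H6 at depth 0
  ? 68.211.63.134  path d0:H6→d1:-→d2:-→d3:-→d4:-→d5:-→d6:-→d7:-→d8:-→d9:-→d10:-→d11:-→d12:H4→d13:-→d14:-→d15:-→d16:H5  best=H5
  del 68.211.0.0/16 (clear depth 16)
  add 172.0.0.0/8 -> H0 at depth 8

== LOOKUPS ==
["H6","H5"]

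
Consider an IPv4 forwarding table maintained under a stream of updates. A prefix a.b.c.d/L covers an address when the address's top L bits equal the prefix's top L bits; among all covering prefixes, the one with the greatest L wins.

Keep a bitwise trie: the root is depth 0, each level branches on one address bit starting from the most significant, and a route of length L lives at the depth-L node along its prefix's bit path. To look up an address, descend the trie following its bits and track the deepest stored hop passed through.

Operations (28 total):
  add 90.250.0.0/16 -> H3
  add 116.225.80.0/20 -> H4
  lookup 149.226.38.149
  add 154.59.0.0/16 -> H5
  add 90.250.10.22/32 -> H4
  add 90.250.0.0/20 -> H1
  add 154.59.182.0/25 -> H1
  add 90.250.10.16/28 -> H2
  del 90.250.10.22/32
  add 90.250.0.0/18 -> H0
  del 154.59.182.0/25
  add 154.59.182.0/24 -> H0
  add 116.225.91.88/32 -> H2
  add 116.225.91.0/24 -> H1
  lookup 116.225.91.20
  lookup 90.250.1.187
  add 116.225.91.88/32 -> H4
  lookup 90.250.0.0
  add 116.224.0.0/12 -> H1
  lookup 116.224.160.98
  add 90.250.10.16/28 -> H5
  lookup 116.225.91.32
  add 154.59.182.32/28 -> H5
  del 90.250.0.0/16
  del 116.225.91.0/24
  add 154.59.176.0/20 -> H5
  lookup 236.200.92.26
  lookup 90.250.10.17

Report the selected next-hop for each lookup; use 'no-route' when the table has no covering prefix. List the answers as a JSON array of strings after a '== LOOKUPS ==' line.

Apply in order:
  + 90.250.0.0/16 (H3) depth=16
  + 116.225.80.0/20 (H4) depth=20
  lookup 149.226.38.149: bits ε walk d0:- -> no-route
  + 154.59.0.0/16 (H5) depth=16
  + 90.250.10.22/32 (H4) depth=32
  + 90.250.0.0/20 (H1) depth=20
  + 154.59.182.0/25 (H1) depth=25
  + 90.250.10.16/28 (H2) depth=28
  del 90.250.10.22/32 (clear depth 32)
  + 90.250.0.0/18 (H0) depth=18
  del 154.59.182.0/25 (clear depth 25)
  + 154.59.182.0/24 (H0) depth=24
  + 116.225.91.88/32 (H2) depth=32
  + 116.225.91.0/24 (H1) depth=24
  lookup 116.225.91.20: bits 0111010011100001010110110 walk d0:-→d1:-→d2:-→d3:-→d4:-→d5:-→d6:-→d7:-→d8:-→d9:-→d10:-→d11:-→d12:-→d13:-→d14:-→d15:-→d16:-→d17:-→d18:-→d19:-→d20:H4→d21:-→d22:-→d23:-→d24:H1→d25:- -> H1
  lookup 90.250.1.187: bits 01011010111110100000 walk d0:-→d1:-→d2:-→d3:-→d4:-→d5:-→d6:-→d7:-→d8:-→d9:-→d10:-→d11:-→d12:-→d13:-→d14:-→d15:-→d16:H3→d17:-→d18:H0→d19:-→d20:H1 -> H1
  + 116.225.91.88/32 (H4) depth=32
  lookup 90.250.0.0: bits 01011010111110100000 walk d0:-→d1:-→d2:-→d3:-→d4:-→d5:-→d6:-→d7:-→d8:-→d9:-→d10:-→d11:-→d12:-→d13:-→d14:-→d15:-→d16:H3→d17:-→d18:H0→d19:-→d20:H1 -> H1
  + 116.224.0.0/12 (H1) depth=12
  lookup 116.224.160.98: bits 011101001110000 walk d0:-→d1:-→d2:-→d3:-→d4:-→d5:-→d6:-→d7:-→d8:-→d9:-→d10:-→d11:-→d12:H1→d13:-→d14:-→d15:- -> H1
  + 90.250.10.16/28 (H5) depth=28
  lookup 116.225.91.32: bits 0111010011100001010110110 walk d0:-→d1:-→d2:-→d3:-→d4:-→d5:-→d6:-→d7:-→d8:-→d9:-→d10:-→d11:-→d12:H1→d13:-→d14:-→d15:-→d16:-→d17:-→d18:-→d19:-→d20:H4→d21:-→d22:-→d23:-→d24:H1→d25:- -> H1
  + 154.59.182.32/28 (H5) depth=28
  del 90.250.0.0/16 (clear depth 16)
  del 116.225.91.0/24 (clear depth 24)
  + 154.59.176.0/20 (H5) depth=20
  lookup 236.200.92.26: bits 1 walk d0:-→d1:- -> no-route
  lookup 90.250.10.17: bits 01011010111110100000101000010 walk d0:-→d1:-→d2:-→d3:-→d4:-→d5:-→d6:-→d7:-→d8:-→d9:-→d10:-→d11:-→d12:-→d13:-→d14:-→d15:-→d16:-→d17:-→d18:H0→d19:-→d20:H1→d21:-→d22:-→d23:-→d24:-→d25:-→d26:-→d27:-→d28:H5→d29:- -> H5

== LOOKUPS ==
["no-route","H1","H1","H1","H1","H1","no-route","H5"]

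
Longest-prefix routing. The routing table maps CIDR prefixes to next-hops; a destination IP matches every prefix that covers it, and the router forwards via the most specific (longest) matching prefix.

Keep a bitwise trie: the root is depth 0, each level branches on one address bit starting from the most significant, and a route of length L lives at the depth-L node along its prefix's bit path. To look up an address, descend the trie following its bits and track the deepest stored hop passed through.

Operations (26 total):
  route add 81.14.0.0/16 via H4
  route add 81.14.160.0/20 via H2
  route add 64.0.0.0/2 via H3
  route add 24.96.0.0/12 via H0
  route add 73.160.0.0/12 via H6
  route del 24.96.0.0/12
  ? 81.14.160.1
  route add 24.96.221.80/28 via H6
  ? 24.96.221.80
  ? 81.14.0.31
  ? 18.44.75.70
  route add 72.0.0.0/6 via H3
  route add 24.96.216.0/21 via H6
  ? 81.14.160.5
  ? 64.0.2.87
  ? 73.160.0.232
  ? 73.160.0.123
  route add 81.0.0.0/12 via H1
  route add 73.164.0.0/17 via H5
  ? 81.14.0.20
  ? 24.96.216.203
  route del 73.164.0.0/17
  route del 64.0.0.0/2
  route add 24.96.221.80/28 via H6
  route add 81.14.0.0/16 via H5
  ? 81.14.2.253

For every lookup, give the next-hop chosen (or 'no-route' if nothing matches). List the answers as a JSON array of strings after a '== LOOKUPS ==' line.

Process each operation:
  add 81.14.0.0/16 -> H4 at depth 16
  add 81.14.160.0/20 -> H2 at depth 20
  add 64.0.0.0/2 -> H3 at depth 2
  add 24.96.0.0/12 -> H0 at depth 12
  add 73.160.0.0/12 -> H6 at depth 12
  del 24.96.0.0/12 (clear depth 12)
  ? 81.14.160.1  path d0:-→d1:-→d2:H3→d3:-→d4:-→d5:-→d6:-→d7:-→d8:-→d9:-→d10:-→d11:-→d12:-→d13:-→d14:-→d15:-→d16:H4→d17:-→d18:-→d19:-→d20:H2  best=H2
  add 24.96.221.80/28 -> H6 at depth 28
  ? 24.96.221.80  path d0:-→d1:-→d2:-→d3:-→d4:-→d5:-→d6:-→d7:-→d8:-→d9:-→d10:-→d11:-→d12:-→d13:-→d14:-→d15:-→d16:-→d17:-→d18:-→d19:-→d20:-→d21:-→d22:-→d23:-→d24:-→d25:-→d26:-→d27:-→d28:H6  best=H6
  ? 81.14.0.31  path d0:-→d1:-→d2:H3→d3:-→d4:-→d5:-→d6:-→d7:-→d8:-→d9:-→d10:-→d11:-→d12:-→d13:-→d14:-→d15:-→d16:H4  best=H4
  ? 18.44.75.70  path d0:-→d1:-→d2:-→d3:-→d4:-  best=no-route
  add 72.0.0.0/6 -> H3 at depth 6
  add 24.96.216.0/21 -> H6 at depth 21
  ? 81.14.160.5  path d0:-→d1:-→d2:H3→d3:-→d4:-→d5:-→d6:-→d7:-→d8:-→d9:-→d10:-→d11:-→d12:-→d13:-→d14:-→d15:-→d16:H4→d17:-→d18:-→d19:-→d20:H2  best=H2
  ? 64.0.2.87  path d0:-→d1:-→d2:H3→d3:-→d4:-  best=H3
  ? 73.160.0.232  path d0:-→d1:-→d2:H3→d3:-→d4:-→d5:-→d6:H3→d7:-→d8:-→d9:-→d10:-→d11:-→d12:H6  best=H6
  ? 73.160.0.123  path d0:-→d1:-→d2:H3→d3:-→d4:-→d5:-→d6:H3→d7:-→d8:-→d9:-→d10:-→d11:-→d12:H6  best=H6
  add 81.0.0.0/12 -> H1 at depth 12
  add 73.164.0.0/17 -> H5 at depth 17
  ? 81.14.0.20  path d0:-→d1:-→d2:H3→d3:-→d4:-→d5:-→d6:-→d7:-→d8:-→d9:-→d10:-→d11:-→d12:H1→d13:-→d14:-→d15:-→d16:H4  best=H4
  ? 24.96.216.203  path d0:-→d1:-→d2:-→d3:-→d4:-→d5:-→d6:-→d7:-→d8:-→d9:-→d10:-→d11:-→d12:-→d13:-→d14:-→d15:-→d16:-→d17:-→d18:-→d19:-→d20:-→d21:H6  best=H6
  del 73.164.0.0/17 (clear depth 17)
  del 64.0.0.0/2 (clear depth 2)
  add 24.96.221.80/28 -> H6 at depth 28
  add 81.14.0.0/16 -> H5 at depth 16
  ? 81.14.2.253  path d0:-→d1:-→d2:-→d3:-→d4:-→d5:-→d6:-→d7:-→d8:-→d9:-→d10:-→d11:-→d12:H1→d13:-→d14:-→d15:-→d16:H5  best=H5

== LOOKUPS ==
["H2","H6","H4","no-route","H2","H3","H6","H6","H4","H6","H5"]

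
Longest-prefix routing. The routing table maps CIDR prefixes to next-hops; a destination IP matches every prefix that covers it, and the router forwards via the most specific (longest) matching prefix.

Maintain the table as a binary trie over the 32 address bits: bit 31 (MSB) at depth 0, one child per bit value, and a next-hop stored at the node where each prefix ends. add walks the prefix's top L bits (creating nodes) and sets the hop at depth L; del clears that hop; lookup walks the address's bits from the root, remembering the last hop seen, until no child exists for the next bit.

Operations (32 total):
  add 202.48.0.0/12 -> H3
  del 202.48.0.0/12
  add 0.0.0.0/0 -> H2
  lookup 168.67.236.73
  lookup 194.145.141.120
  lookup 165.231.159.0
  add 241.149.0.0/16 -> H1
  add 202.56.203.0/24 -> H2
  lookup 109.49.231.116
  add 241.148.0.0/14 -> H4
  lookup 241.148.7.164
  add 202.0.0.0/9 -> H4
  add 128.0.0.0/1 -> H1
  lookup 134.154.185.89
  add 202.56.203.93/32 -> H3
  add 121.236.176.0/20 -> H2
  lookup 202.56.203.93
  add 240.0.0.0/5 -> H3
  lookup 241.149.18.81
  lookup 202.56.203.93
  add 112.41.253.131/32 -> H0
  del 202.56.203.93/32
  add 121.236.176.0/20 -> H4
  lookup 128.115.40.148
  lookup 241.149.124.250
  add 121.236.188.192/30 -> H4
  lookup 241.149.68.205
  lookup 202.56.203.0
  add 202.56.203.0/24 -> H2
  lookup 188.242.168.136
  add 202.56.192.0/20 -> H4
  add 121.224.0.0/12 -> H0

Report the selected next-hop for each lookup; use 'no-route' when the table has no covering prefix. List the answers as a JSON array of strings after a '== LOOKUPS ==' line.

Apply in order:
  add 202.48.0.0/12 -> H3 at depth 12
  - 202.48.0.0/12 clear@12
  add 0.0.0.0/0 -> H2 at depth 0
  ? 168.67.236.73  path d0:H2→d1:-  best=H2
  ? 194.145.141.120  path d0:H2→d1:-→d2:-→d3:-→d4:-  best=H2
  ? 165.231.159.0  path d0:H2→d1:-  best=H2
  add 241.149.0.0/16 -> H1 at depth 16
  add 202.56.203.0/24 -> H2 at depth 24
  ? 109.49.231.116  path d0:H2  best=H2
  add 241.148.0.0/14 -> H4 at depth 14
  ? 241.148.7.164  path d0:H2→d1:-→d2:-→d3:-→d4:-→d5:-→d6:-→d7:-→d8:-→d9:-→d10:-→d11:-→d12:-→d13:-→d14:H4→d15:-  best=H4
  add 202.0.0.0/9 -> H4 at depth 9
  add 128.0.0.0/1 -> H1 at depth 1
  ? 134.154.185.89  path d0:H2→d1:H1  best=H1
  add 202.56.203.93/32 -> H3 at depth 32
  add 121.236.176.0/20 -> H2 at depth 20
  ? 202.56.203.93  path d0:H2→d1:H1→d2:-→d3:-→d4:-→d5:-→d6:-→d7:-→d8:-→d9:H4→d10:-→d11:-→d12:-→d13:-→d14:-→d15:-→d16:-→d17:-→d18:-→d19:-→d20:-→d21:-→d22:-→d23:-→d24:H2→d25:-→d26:-→d27:-→d28:-→d29:-→d30:-→d31:-→d32:H3  best=H3
  add 240.0.0.0/5 -> H3 at depth 5
  ? 241.149.18.81  path d0:H2→d1:H1→d2:-→d3:-→d4:-→d5:H3→d6:-→d7:-→d8:-→d9:-→d10:-→d11:-→d12:-→d13:-→d14:H4→d15:-→d16:H1  best=H1
  ? 202.56.203.93  path d0:H2→d1:H1→d2:-→d3:-→d4:-→d5:-→d6:-→d7:-→d8:-→d9:H4→d10:-→d11:-→d12:-→d13:-→d14:-→d15:-→d16:-→d17:-→d18:-→d19:-→d20:-→d21:-→d22:-→d23:-→d24:H2→d25:-→d26:-→d27:-→d28:-→d29:-→d30:-→d31:-→d32:H3  best=H3
  add 112.41.253.131/32 -> H0 at depth 32
  - 202.56.203.93/32 clear@32
  add 121.236.176.0/20 -> H4 at depth 20
  ? 128.115.40.148  path d0:H2→d1:H1  best=H1
  ? 241.149.124.250  path d0:H2→d1:H1→d2:-→d3:-→d4:-→d5:H3→d6:-→d7:-→d8:-→d9:-→d10:-→d11:-→d12:-→d13:-→d14:H4→d15:-→d16:H1  best=H1
  add 121.236.188.192/30 -> H4 at depth 30
  ? 241.149.68.205  path d0:H2→d1:H1→d2:-→d3:-→d4:-→d5:H3→d6:-→d7:-→d8:-→d9:-→d10:-→d11:-→d12:-→d13:-→d14:H4→d15:-→d16:H1  best=H1
  ? 202.56.203.0  path d0:H2→d1:H1→d2:-→d3:-→d4:-→d5:-→d6:-→d7:-→d8:-→d9:H4→d10:-→d11:-→d12:-→d13:-→d14:-→d15:-→d16:-→d17:-→d18:-→d19:-→d20:-→d21:-→d22:-→d23:-→d24:H2→d25:-  best=H2
  add 202.56.203.0/24 -> H2 at depth 24
  ? 188.242.168.136  path d0:H2→d1:H1  best=H1
  add 202.56.192.0/20 -> H4 at depth 20
  add 121.224.0.0/12 -> H0 at depth 12

== LOOKUPS ==
["H2","H2","H2","H2","H4","H1","H3","H1","H3","H1","H1","H1","H2","H1"]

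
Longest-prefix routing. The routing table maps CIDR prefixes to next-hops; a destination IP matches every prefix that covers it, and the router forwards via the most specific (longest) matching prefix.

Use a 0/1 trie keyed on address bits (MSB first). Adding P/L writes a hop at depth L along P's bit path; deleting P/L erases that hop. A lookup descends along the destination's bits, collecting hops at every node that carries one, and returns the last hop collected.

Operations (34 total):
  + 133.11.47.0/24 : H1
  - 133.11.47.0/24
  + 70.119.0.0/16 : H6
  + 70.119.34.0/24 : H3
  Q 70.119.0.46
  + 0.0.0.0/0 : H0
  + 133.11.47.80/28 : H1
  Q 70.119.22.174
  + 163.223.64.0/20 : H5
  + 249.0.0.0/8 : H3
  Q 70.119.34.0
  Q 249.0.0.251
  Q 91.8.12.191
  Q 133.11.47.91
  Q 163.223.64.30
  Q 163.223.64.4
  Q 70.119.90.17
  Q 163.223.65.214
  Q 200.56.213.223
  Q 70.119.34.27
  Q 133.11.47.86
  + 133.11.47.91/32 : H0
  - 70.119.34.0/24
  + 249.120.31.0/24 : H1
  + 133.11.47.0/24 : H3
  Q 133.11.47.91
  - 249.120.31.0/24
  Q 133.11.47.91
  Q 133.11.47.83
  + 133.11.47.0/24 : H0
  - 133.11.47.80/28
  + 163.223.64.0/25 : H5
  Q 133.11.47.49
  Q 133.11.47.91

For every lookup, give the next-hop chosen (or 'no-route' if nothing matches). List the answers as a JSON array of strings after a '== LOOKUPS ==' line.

Trace:
  + 133.11.47.0/24 (H1) depth=24
  del 133.11.47.0/24 (clear depth 24)
  + 70.119.0.0/16 (H6) depth=16
  + 70.119.34.0/24 (H3) depth=24
  lookup 70.119.0.46: bits 010001100111011100 walk d0:-→d1:-→d2:-→d3:-→d4:-→d5:-→d6:-→d7:-→d8:-→d9:-→d10:-→d11:-→d12:-→d13:-→d14:-→d15:-→d16:H6→d17:-→d18:- -> H6
  + 0.0.0.0/0 (H0) depth=0
  + 133.11.47.80/28 (H1) depth=28
  lookup 70.119.22.174: bits 010001100111011100 walk d0:H0→d1:-→d2:-→d3:-→d4:-→d5:-→d6:-→d7:-→d8:-→d9:-→d10:-→d11:-→d12:-→d13:-→d14:-→d15:-→d16:H6→d17:-→d18:- -> H6
  + 163.223.64.0/20 (H5) depth=20
  + 249.0.0.0/8 (H3) depth=8
  lookup 70.119.34.0: bits 010001100111011100100010 walk d0:H0→d1:-→d2:-→d3:-→d4:-→d5:-→d6:-→d7:-→d8:-→d9:-→d10:-→d11:-→d12:-→d13:-→d14:-→d15:-→d16:H6→d17:-→d18:-→d19:-→d20:-→d21:-→d22:-→d23:-→d24:H3 -> H3
  lookup 249.0.0.251: bits 11111001 walk d0:H0→d1:-→d2:-→d3:-→d4:-→d5:-→d6:-→d7:-→d8:H3 -> H3
  lookup 91.8.12.191: bits 010 walk d0:H0→d1:-→d2:-→d3:- -> H0
  lookup 133.11.47.91: bits 1000010100001011001011110101 walk d0:H0→d1:-→d2:-→d3:-→d4:-→d5:-→d6:-→d7:-→d8:-→d9:-→d10:-→d11:-→d12:-→d13:-→d14:-→d15:-→d16:-→d17:-→d18:-→d19:-→d20:-→d21:-→d22:-→d23:-→d24:-→d25:-→d26:-→d27:-→d28:H1 -> H1
  lookup 163.223.64.30: bits 10100011110111110100 walk d0:H0→d1:-→d2:-→d3:-→d4:-→d5:-→d6:-→d7:-→d8:-→d9:-→d10:-→d11:-→d12:-→d13:-→d14:-→d15:-→d16:-→d17:-→d18:-→d19:-→d20:H5 -> H5
  lookup 163.223.64.4: bits 10100011110111110100 walk d0:H0→d1:-→d2:-→d3:-→d4:-→d5:-→d6:-→d7:-→d8:-→d9:-→d10:-→d11:-→d12:-→d13:-→d14:-→d15:-→d16:-→d17:-→d18:-→d19:-→d20:H5 -> H5
  lookup 70.119.90.17: bits 01000110011101110 walk d0:H0→d1:-→d2:-→d3:-→d4:-→d5:-→d6:-→d7:-→d8:-→d9:-→d10:-→d11:-→d12:-→d13:-→d14:-→d15:-→d16:H6→d17:- -> H6
  lookup 163.223.65.214: bits 10100011110111110100 walk d0:H0→d1:-→d2:-→d3:-→d4:-→d5:-→d6:-→d7:-→d8:-→d9:-→d10:-→d11:-→d12:-→d13:-→d14:-→d15:-→d16:-→d17:-→d18:-→d19:-→d20:H5 -> H5
  lookup 200.56.213.223: bits 11 walk d0:H0→d1:-→d2:- -> H0
  lookup 70.119.34.27: bits 010001100111011100100010 walk d0:H0→d1:-→d2:-→d3:-→d4:-→d5:-→d6:-→d7:-→d8:-→d9:-→d10:-→d11:-→d12:-→d13:-→d14:-→d15:-→d16:H6→d17:-→d18:-→d19:-→d20:-→d21:-→d22:-→d23:-→d24:H3 -> H3
  lookup 133.11.47.86: bits 1000010100001011001011110101 walk d0:H0→d1:-→d2:-→d3:-→d4:-→d5:-→d6:-→d7:-→d8:-→d9:-→d10:-→d11:-→d12:-→d13:-→d14:-→d15:-→d16:-→d17:-→d18:-→d19:-→d20:-→d21:-→d22:-→d23:-→d24:-→d25:-→d26:-→d27:-→d28:H1 -> H1
  + 133.11.47.91/32 (H0) depth=32
  del 70.119.34.0/24 (clear depth 24)
  + 249.120.31.0/24 (H1) depth=24
  + 133.11.47.0/24 (H3) depth=24
  lookup 133.11.47.91: bits 10000101000010110010111101011011 walk d0:H0→d1:-→d2:-→d3:-→d4:-→d5:-→d6:-→d7:-→d8:-→d9:-→d10:-→d11:-→d12:-→d13:-→d14:-→d15:-→d16:-→d17:-→d18:-→d19:-→d20:-→d21:-→d22:-→d23:-→d24:H3→d25:-→d26:-→d27:-→d28:H1→d29:-→d30:-→d31:-→d32:H0 -> H0
  del 249.120.31.0/24 (clear depth 24)
  lookup 133.11.47.91: bits 10000101000010110010111101011011 walk d0:H0→d1:-→d2:-→d3:-→d4:-→d5:-→d6:-→d7:-→d8:-→d9:-→d10:-→d11:-→d12:-→d13:-→d14:-→d15:-→d16:-→d17:-→d18:-→d19:-→d20:-→d21:-→d22:-→d23:-→d24:H3→d25:-→d26:-→d27:-→d28:H1→d29:-→d30:-→d31:-→d32:H0 -> H0
  lookup 133.11.47.83: bits 1000010100001011001011110101 walk d0:H0→d1:-→d2:-→d3:-→d4:-→d5:-→d6:-→d7:-→d8:-→d9:-→d10:-→d11:-→d12:-→d13:-→d14:-→d15:-→d16:-→d17:-→d18:-→d19:-→d20:-→d21:-→d22:-→d23:-→d24:H3→d25:-→d26:-→d27:-→d28:H1 -> H1
  + 133.11.47.0/24 (H0) depth=24
  del 133.11.47.80/28 (clear depth 28)
  + 163.223.64.0/25 (H5) depth=25
  lookup 133.11.47.49: bits 1000010100001011001011110 walk d0:H0→d1:-→d2:-→d3:-→d4:-→d5:-→d6:-→d7:-→d8:-→d9:-→d10:-→d11:-→d12:-→d13:-→d14:-→d15:-→d16:-→d17:-→d18:-→d19:-→d20:-→d21:-→d22:-→d23:-→d24:H0→d25:- -> H0
  lookup 133.11.47.91: bits 10000101000010110010111101011011 walk d0:H0→d1:-→d2:-→d3:-→d4:-→d5:-→d6:-→d7:-→d8:-→d9:-→d10:-→d11:-→d12:-→d13:-→d14:-→d15:-→d16:-→d17:-→d18:-→d19:-→d20:-→d21:-→d22:-→d23:-→d24:H0→d25:-→d26:-→d27:-→d28:-→d29:-→d30:-→d31:-→d32:H0 -> H0

== LOOKUPS ==
["H6","H6","H3","H3","H0","H1","H5","H5","H6","H5","H0","H3","H1","H0","H0","H1","H0","H0"]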